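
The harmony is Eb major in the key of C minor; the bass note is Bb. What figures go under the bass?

Bb is the fifth of Eb major, so the chord is in second inversion.
A triad in second inversion is figured 6/4, conventionally abbreviated 6/4.

6/4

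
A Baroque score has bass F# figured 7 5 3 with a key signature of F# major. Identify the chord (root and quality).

F# major seventh

The figures 7 5 3 indicate a seventh chord in root position.
In root position the bass is the root, so the root is F#.
The chord tones are F#, A#, C#, E#, giving F# major seventh.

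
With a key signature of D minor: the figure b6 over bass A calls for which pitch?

Fb

Counting 5 letter steps above A lands on F; in D minor, that letter is F.
The b6 figure lowers it a semitone, giving Fb.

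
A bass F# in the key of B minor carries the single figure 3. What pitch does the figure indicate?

Counting 2 letter steps above F# lands on A; in B minor, that letter is A.

A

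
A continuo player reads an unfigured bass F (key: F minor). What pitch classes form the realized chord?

An unfigured bass implies 5/3.
A third above F in this key is Ab.
A fifth above F in this key is C.
Together with the bass F, this spells F minor in root position.

F, Ab, C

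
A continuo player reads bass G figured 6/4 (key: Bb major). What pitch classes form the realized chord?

G, C, Eb

A fourth above G in this key is C.
A sixth above G in this key is Eb.
Together with the bass G, this spells C minor in second inversion.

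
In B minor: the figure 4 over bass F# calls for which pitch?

B

Counting 3 letter steps above F# lands on B; in B minor, that letter is B.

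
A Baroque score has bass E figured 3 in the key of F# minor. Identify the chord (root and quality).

The figures 3 indicate a triad in root position.
In root position the bass is the root, so the root is E.
The chord tones are E, G#, B, giving E major.

E major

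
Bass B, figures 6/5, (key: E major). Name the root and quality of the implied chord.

The figures 6/5 indicate a seventh chord in first inversion.
In first inversion the root lies a sixth above the bass: a sixth above B in E major is G#.
The chord tones are B, D#, F#, G#, giving G# minor seventh.

G# minor seventh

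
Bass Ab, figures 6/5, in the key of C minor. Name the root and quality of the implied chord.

F minor seventh

The figures 6/5 indicate a seventh chord in first inversion.
In first inversion the root lies a sixth above the bass: a sixth above Ab in C minor is F.
The chord tones are Ab, C, Eb, F, giving F minor seventh.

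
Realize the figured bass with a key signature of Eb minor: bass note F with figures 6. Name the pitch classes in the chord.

The written figures 6 are shorthand for 6/3: the 3 is implied.
A third above F in this key is Ab.
A sixth above F in this key is Db.
Together with the bass F, this spells Db major in first inversion.

F, Ab, Db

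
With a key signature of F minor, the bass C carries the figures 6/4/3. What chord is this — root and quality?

The figures 6/4/3 indicate a seventh chord in second inversion.
In second inversion the root lies a fourth above the bass: a fourth above C in F minor is F.
The chord tones are C, Eb, F, Ab, giving F minor seventh.

F minor seventh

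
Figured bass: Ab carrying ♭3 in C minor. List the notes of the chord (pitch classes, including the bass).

Ab, Cb, Eb

The written figures ♭3 are shorthand for 5/3: the 5 is implied.
A third above Ab in this key is C, lowered to Cb by the flat.
A fifth above Ab in this key is Eb.
Together with the bass Ab, this spells Ab minor in root position.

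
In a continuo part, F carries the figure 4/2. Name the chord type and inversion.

seventh chord, third inversion

4/2 is shorthand for 6/4/2.
Intervals of 6/4/2 above the bass form a seventh chord; the bass is the seventh, so this is third inversion.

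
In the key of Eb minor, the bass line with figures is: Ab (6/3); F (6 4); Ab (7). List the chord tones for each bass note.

Ab, Cb, F | F, Bb, Db | Ab, Cb, Eb, Gb

Ab (6/3): Ab, Cb, F.
F (6/4): F, Bb, Db.
Ab (7/5/3): Ab, Cb, Eb, Gb.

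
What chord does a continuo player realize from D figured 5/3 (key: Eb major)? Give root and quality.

D diminished

The figures 5/3 indicate a triad in root position.
In root position the bass is the root, so the root is D.
The chord tones are D, F, Ab, giving D diminished.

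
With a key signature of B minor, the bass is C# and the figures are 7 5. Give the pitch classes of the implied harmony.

The written figures 7 5 are shorthand for 7/5/3: the 3 is implied.
A third above C# in this key is E.
A fifth above C# in this key is G.
A seventh above C# in this key is B.
Together with the bass C#, this spells C# half-diminished seventh in root position.

C#, E, G, B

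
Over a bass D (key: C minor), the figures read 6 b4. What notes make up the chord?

D, Gb, Bb

A fourth above D in this key is G, lowered to Gb by the flat.
A sixth above D in this key is Bb.
Together with the bass D, this spells Gb augmented in second inversion.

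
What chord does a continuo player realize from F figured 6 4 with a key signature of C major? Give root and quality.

The figures 6 4 indicate a triad in second inversion.
In second inversion the root lies a fourth above the bass: a fourth above F in C major is B.
The chord tones are F, B, D, giving B diminished.

B diminished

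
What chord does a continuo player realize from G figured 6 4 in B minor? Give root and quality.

C# diminished

The figures 6 4 indicate a triad in second inversion.
In second inversion the root lies a fourth above the bass: a fourth above G in B minor is C#.
The chord tones are G, C#, E, giving C# diminished.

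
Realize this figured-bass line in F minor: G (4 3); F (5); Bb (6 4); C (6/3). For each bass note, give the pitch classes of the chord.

G, Bb, C, Eb | F, Ab, C | Bb, Eb, G | C, Eb, Ab

G (6/4/3): G, Bb, C, Eb.
F (5/3): F, Ab, C.
Bb (6/4): Bb, Eb, G.
C (6/3): C, Eb, Ab.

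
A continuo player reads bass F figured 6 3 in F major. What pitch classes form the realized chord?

A third above F in this key is A.
A sixth above F in this key is D.
Together with the bass F, this spells D minor in first inversion.

F, A, D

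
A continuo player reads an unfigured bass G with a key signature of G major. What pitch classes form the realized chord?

G, B, D

An unfigured bass implies 5/3.
A third above G in this key is B.
A fifth above G in this key is D.
Together with the bass G, this spells G major in root position.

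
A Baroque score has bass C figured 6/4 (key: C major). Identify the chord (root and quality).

F major

The figures 6/4 indicate a triad in second inversion.
In second inversion the root lies a fourth above the bass: a fourth above C in C major is F.
The chord tones are C, F, A, giving F major.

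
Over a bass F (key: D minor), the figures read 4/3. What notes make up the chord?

The written figures 4/3 are shorthand for 6/4/3: the 6 is implied.
A third above F in this key is A.
A fourth above F in this key is Bb.
A sixth above F in this key is D.
Together with the bass F, this spells Bb major seventh in second inversion.

F, A, Bb, D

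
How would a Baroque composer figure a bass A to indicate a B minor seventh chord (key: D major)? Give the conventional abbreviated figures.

A is the seventh of B minor seventh, so the chord is in third inversion.
A seventh chord in third inversion is figured 6/4/2, conventionally abbreviated 4/2.

4/2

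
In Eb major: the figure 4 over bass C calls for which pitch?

Counting 3 letter steps above C lands on F; in Eb major, that letter is F.

F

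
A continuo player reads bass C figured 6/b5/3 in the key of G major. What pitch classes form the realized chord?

C, E, Gb, A

A third above C in this key is E.
A fifth above C in this key is G, lowered to Gb by the flat.
A sixth above C in this key is A.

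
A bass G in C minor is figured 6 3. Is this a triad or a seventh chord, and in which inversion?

triad, first inversion

Intervals of 6/3 above the bass form a triad; the bass is the third, so this is first inversion.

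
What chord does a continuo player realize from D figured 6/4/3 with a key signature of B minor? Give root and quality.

The figures 6/4/3 indicate a seventh chord in second inversion.
In second inversion the root lies a fourth above the bass: a fourth above D in B minor is G.
The chord tones are D, F#, G, B, giving G major seventh.

G major seventh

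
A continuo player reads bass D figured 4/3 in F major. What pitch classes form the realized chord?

D, F, G, Bb

The written figures 4/3 are shorthand for 6/4/3: the 6 is implied.
A third above D in this key is F.
A fourth above D in this key is G.
A sixth above D in this key is Bb.
Together with the bass D, this spells G minor seventh in second inversion.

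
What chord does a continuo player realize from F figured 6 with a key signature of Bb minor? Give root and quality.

The figures 6 indicate a triad in first inversion.
In first inversion the root lies a sixth above the bass: a sixth above F in Bb minor is Db.
The chord tones are F, Ab, Db, giving Db major.

Db major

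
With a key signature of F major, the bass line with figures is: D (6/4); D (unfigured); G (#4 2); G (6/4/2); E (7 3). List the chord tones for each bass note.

D, G, Bb | D, F, A | G, A, C#, E | G, A, C, E | E, G, Bb, D

D (6/4): D, G, Bb.
D (5/3): D, F, A.
G (6/#4/2): G, A, C#, E.
G (6/4/2): G, A, C, E.
E (7/5/3): E, G, Bb, D.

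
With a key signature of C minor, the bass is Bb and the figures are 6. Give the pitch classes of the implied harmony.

The written figures 6 are shorthand for 6/3: the 3 is implied.
A third above Bb in this key is D.
A sixth above Bb in this key is G.
Together with the bass Bb, this spells G minor in first inversion.

Bb, D, G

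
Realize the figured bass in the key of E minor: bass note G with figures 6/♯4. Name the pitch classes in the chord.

G, C#, E

A fourth above G in this key is C, raised to C# by the sharp.
A sixth above G in this key is E.
Together with the bass G, this spells C# diminished in second inversion.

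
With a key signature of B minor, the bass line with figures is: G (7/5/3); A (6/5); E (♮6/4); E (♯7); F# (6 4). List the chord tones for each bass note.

G (7/5/3): G, B, D, F#.
A (6/5/3): A, C#, E, F#.
E (♮6/4): E, A, C.
E (#7/5/3): E, G, B, D#.
F# (6/4): F#, B, D.

G, B, D, F# | A, C#, E, F# | E, A, C | E, G, B, D# | F#, B, D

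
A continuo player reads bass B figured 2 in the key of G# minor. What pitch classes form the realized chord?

The written figures 2 are shorthand for 6/4/2: the 6/4 are implied.
A second above B in this key is C#.
A fourth above B in this key is E.
A sixth above B in this key is G#.
Together with the bass B, this spells C# minor seventh in third inversion.

B, C#, E, G#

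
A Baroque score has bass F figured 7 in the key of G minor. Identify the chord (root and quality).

The figures 7 indicate a seventh chord in root position.
In root position the bass is the root, so the root is F.
The chord tones are F, A, C, Eb, giving F dominant seventh.

F dominant seventh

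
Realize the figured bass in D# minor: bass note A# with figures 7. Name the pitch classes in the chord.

The written figures 7 are shorthand for 7/5/3: the 5/3 are implied.
A third above A# in this key is C#.
A fifth above A# in this key is E#.
A seventh above A# in this key is G#.
Together with the bass A#, this spells A# minor seventh in root position.

A#, C#, E#, G#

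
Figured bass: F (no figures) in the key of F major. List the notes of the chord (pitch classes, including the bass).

An unfigured bass implies 5/3.
A third above F in this key is A.
A fifth above F in this key is C.
Together with the bass F, this spells F major in root position.

F, A, C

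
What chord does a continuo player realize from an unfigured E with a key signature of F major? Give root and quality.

An unfigured bass indicates a triad in root position.
In root position the bass is the root, so the root is E.
The chord tones are E, G, Bb, giving E diminished.

E diminished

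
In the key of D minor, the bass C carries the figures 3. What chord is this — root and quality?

The figures 3 indicate a triad in root position.
In root position the bass is the root, so the root is C.
The chord tones are C, E, G, giving C major.

C major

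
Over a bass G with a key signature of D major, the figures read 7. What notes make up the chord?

The written figures 7 are shorthand for 7/5/3: the 5/3 are implied.
A third above G in this key is B.
A fifth above G in this key is D.
A seventh above G in this key is F#.
Together with the bass G, this spells G major seventh in root position.

G, B, D, F#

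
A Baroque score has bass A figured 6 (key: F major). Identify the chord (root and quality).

F major

The figures 6 indicate a triad in first inversion.
In first inversion the root lies a sixth above the bass: a sixth above A in F major is F.
The chord tones are A, C, F, giving F major.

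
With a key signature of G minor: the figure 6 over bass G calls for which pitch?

Eb

Counting 5 letter steps above G lands on E; in G minor, that letter is Eb.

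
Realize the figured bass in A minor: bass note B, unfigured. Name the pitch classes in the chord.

B, D, F

An unfigured bass implies 5/3.
A third above B in this key is D.
A fifth above B in this key is F.
Together with the bass B, this spells B diminished in root position.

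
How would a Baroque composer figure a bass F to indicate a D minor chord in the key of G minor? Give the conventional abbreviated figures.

6

F is the third of D minor, so the chord is in first inversion.
A triad in first inversion is figured 6/3, conventionally abbreviated 6.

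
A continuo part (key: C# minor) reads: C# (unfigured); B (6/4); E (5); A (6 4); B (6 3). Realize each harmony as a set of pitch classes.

C# (5/3): C#, E, G#.
B (6/4): B, E, G#.
E (5/3): E, G#, B.
A (6/4): A, D#, F#.
B (6/3): B, D#, G#.

C#, E, G# | B, E, G# | E, G#, B | A, D#, F# | B, D#, G#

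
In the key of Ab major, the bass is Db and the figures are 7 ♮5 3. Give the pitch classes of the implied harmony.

Db, F, A, C

A third above Db in this key is F.
A fifth above Db in this key is Ab, made natural (A) by the ♮ figure.
A seventh above Db in this key is C.
Together with the bass Db, this spells Db augmented major seventh in root position.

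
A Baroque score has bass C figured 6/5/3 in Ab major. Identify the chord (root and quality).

Ab major seventh

The figures 6/5/3 indicate a seventh chord in first inversion.
In first inversion the root lies a sixth above the bass: a sixth above C in Ab major is Ab.
The chord tones are C, Eb, G, Ab, giving Ab major seventh.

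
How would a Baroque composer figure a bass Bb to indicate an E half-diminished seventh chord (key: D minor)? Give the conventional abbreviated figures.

4/3

Bb is the fifth of E half-diminished seventh, so the chord is in second inversion.
A seventh chord in second inversion is figured 6/4/3, conventionally abbreviated 4/3.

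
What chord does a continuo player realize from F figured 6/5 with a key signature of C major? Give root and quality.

D minor seventh

The figures 6/5 indicate a seventh chord in first inversion.
In first inversion the root lies a sixth above the bass: a sixth above F in C major is D.
The chord tones are F, A, C, D, giving D minor seventh.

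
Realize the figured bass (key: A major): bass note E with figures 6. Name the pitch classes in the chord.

E, G#, C#

The written figures 6 are shorthand for 6/3: the 3 is implied.
A third above E in this key is G#.
A sixth above E in this key is C#.
Together with the bass E, this spells C# minor in first inversion.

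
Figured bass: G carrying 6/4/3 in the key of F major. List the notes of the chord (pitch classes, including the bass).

A third above G in this key is Bb.
A fourth above G in this key is C.
A sixth above G in this key is E.
Together with the bass G, this spells C dominant seventh in second inversion.

G, Bb, C, E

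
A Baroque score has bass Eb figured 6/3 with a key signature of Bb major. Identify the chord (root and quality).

The figures 6/3 indicate a triad in first inversion.
In first inversion the root lies a sixth above the bass: a sixth above Eb in Bb major is C.
The chord tones are Eb, G, C, giving C minor.

C minor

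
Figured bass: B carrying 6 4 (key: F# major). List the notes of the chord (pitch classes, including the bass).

B, E#, G#

A fourth above B in this key is E#.
A sixth above B in this key is G#.
Together with the bass B, this spells E# diminished in second inversion.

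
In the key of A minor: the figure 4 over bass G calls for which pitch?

Counting 3 letter steps above G lands on C; in A minor, that letter is C.

C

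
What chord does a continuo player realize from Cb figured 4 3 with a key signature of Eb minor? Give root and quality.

The figures 4 3 indicate a seventh chord in second inversion.
In second inversion the root lies a fourth above the bass: a fourth above Cb in Eb minor is F.
The chord tones are Cb, Eb, F, Ab, giving F half-diminished seventh.

F half-diminished seventh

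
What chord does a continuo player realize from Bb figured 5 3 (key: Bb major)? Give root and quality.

Bb major

The figures 5 3 indicate a triad in root position.
In root position the bass is the root, so the root is Bb.
The chord tones are Bb, D, F, giving Bb major.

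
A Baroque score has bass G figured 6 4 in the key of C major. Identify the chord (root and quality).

C major

The figures 6 4 indicate a triad in second inversion.
In second inversion the root lies a fourth above the bass: a fourth above G in C major is C.
The chord tones are G, C, E, giving C major.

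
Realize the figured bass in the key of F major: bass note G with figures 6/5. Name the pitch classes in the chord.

The written figures 6/5 are shorthand for 6/5/3: the 3 is implied.
A third above G in this key is Bb.
A fifth above G in this key is D.
A sixth above G in this key is E.
Together with the bass G, this spells E half-diminished seventh in first inversion.

G, Bb, D, E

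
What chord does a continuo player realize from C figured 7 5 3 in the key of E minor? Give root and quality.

C major seventh

The figures 7 5 3 indicate a seventh chord in root position.
In root position the bass is the root, so the root is C.
The chord tones are C, E, G, B, giving C major seventh.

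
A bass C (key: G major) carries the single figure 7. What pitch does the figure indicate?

B

Counting 6 letter steps above C lands on B; in G major, that letter is B.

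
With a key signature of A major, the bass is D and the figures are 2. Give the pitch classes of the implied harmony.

D, E, G#, B

The written figures 2 are shorthand for 6/4/2: the 6/4 are implied.
A second above D in this key is E.
A fourth above D in this key is G#.
A sixth above D in this key is B.
Together with the bass D, this spells E dominant seventh in third inversion.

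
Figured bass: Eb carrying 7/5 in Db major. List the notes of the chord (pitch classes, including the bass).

Eb, Gb, Bb, Db

The written figures 7/5 are shorthand for 7/5/3: the 3 is implied.
A third above Eb in this key is Gb.
A fifth above Eb in this key is Bb.
A seventh above Eb in this key is Db.
Together with the bass Eb, this spells Eb minor seventh in root position.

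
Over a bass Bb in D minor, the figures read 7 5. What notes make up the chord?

The written figures 7 5 are shorthand for 7/5/3: the 3 is implied.
A third above Bb in this key is D.
A fifth above Bb in this key is F.
A seventh above Bb in this key is A.
Together with the bass Bb, this spells Bb major seventh in root position.

Bb, D, F, A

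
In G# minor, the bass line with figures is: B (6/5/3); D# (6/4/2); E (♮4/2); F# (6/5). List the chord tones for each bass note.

B (6/5/3): B, D#, F#, G#.
D# (6/4/2): D#, E, G#, B.
E (6/♮4/2): E, F#, A, C#.
F# (6/5/3): F#, A#, C#, D#.

B, D#, F#, G# | D#, E, G#, B | E, F#, A, C# | F#, A#, C#, D#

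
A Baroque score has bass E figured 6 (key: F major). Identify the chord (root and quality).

C major

The figures 6 indicate a triad in first inversion.
In first inversion the root lies a sixth above the bass: a sixth above E in F major is C.
The chord tones are E, G, C, giving C major.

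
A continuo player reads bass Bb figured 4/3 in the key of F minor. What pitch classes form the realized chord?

Bb, Db, Eb, G

The written figures 4/3 are shorthand for 6/4/3: the 6 is implied.
A third above Bb in this key is Db.
A fourth above Bb in this key is Eb.
A sixth above Bb in this key is G.
Together with the bass Bb, this spells Eb dominant seventh in second inversion.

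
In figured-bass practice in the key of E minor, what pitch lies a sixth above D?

Counting 5 letter steps above D lands on B; in E minor, that letter is B.

B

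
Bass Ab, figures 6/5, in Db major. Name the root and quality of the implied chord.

The figures 6/5 indicate a seventh chord in first inversion.
In first inversion the root lies a sixth above the bass: a sixth above Ab in Db major is F.
The chord tones are Ab, C, Eb, F, giving F minor seventh.

F minor seventh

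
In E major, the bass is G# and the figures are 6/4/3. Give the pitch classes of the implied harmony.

A third above G# in this key is B.
A fourth above G# in this key is C#.
A sixth above G# in this key is E.
Together with the bass G#, this spells C# minor seventh in second inversion.

G#, B, C#, E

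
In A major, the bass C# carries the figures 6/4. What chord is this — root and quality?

The figures 6/4 indicate a triad in second inversion.
In second inversion the root lies a fourth above the bass: a fourth above C# in A major is F#.
The chord tones are C#, F#, A, giving F# minor.

F# minor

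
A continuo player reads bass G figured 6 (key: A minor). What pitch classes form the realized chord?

G, B, E

The written figures 6 are shorthand for 6/3: the 3 is implied.
A third above G in this key is B.
A sixth above G in this key is E.
Together with the bass G, this spells E minor in first inversion.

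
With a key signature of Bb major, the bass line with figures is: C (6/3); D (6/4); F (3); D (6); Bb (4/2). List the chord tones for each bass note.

C (6/3): C, Eb, A.
D (6/4): D, G, Bb.
F (5/3): F, A, C.
D (6/3): D, F, Bb.
Bb (6/4/2): Bb, C, Eb, G.

C, Eb, A | D, G, Bb | F, A, C | D, F, Bb | Bb, C, Eb, G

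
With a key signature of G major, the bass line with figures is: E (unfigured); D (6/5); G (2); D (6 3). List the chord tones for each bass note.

E (5/3): E, G, B.
D (6/5/3): D, F#, A, B.
G (6/4/2): G, A, C, E.
D (6/3): D, F#, B.

E, G, B | D, F#, A, B | G, A, C, E | D, F#, B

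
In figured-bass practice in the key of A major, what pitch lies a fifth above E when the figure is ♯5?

B#

Counting 4 letter steps above E lands on B; in A major, that letter is B.
The #5 figure raises it a semitone, giving B#.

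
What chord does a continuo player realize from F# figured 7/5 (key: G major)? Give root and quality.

The figures 7/5 indicate a seventh chord in root position.
In root position the bass is the root, so the root is F#.
The chord tones are F#, A, C, E, giving F# half-diminished seventh.

F# half-diminished seventh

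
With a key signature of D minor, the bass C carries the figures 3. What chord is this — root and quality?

The figures 3 indicate a triad in root position.
In root position the bass is the root, so the root is C.
The chord tones are C, E, G, giving C major.

C major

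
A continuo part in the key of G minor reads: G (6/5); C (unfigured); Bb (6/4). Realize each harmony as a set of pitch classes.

G (6/5/3): G, Bb, D, Eb.
C (5/3): C, Eb, G.
Bb (6/4): Bb, Eb, G.

G, Bb, D, Eb | C, Eb, G | Bb, Eb, G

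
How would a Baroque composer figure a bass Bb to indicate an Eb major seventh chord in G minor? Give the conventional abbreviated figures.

4/3

Bb is the fifth of Eb major seventh, so the chord is in second inversion.
A seventh chord in second inversion is figured 6/4/3, conventionally abbreviated 4/3.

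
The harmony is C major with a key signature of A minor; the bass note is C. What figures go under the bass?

no figures

C is the root of C major, so the chord is in root position.
A triad in root position is figured 5/3, conventionally abbreviated (no figures — root-position triad).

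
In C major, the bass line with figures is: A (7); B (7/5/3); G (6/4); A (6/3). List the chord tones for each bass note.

A, C, E, G | B, D, F, A | G, C, E | A, C, F

A (7/5/3): A, C, E, G.
B (7/5/3): B, D, F, A.
G (6/4): G, C, E.
A (6/3): A, C, F.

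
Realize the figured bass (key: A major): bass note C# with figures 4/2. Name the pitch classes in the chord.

C#, D, F#, A

The written figures 4/2 are shorthand for 6/4/2: the 6 is implied.
A second above C# in this key is D.
A fourth above C# in this key is F#.
A sixth above C# in this key is A.
Together with the bass C#, this spells D major seventh in third inversion.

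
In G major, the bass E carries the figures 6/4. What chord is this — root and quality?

The figures 6/4 indicate a triad in second inversion.
In second inversion the root lies a fourth above the bass: a fourth above E in G major is A.
The chord tones are E, A, C, giving A minor.

A minor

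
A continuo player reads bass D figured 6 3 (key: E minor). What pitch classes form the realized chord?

D, F#, B

A third above D in this key is F#.
A sixth above D in this key is B.
Together with the bass D, this spells B minor in first inversion.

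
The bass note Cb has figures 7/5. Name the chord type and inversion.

7/5 is shorthand for 7/5/3.
Intervals of 7/5/3 above the bass form a seventh chord; the bass is the root, so this is root position.

seventh chord, root position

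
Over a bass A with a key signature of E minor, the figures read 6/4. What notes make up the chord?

A fourth above A in this key is D.
A sixth above A in this key is F#.
Together with the bass A, this spells D major in second inversion.

A, D, F#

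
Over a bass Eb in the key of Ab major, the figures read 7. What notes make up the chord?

Eb, G, Bb, Db

The written figures 7 are shorthand for 7/5/3: the 5/3 are implied.
A third above Eb in this key is G.
A fifth above Eb in this key is Bb.
A seventh above Eb in this key is Db.
Together with the bass Eb, this spells Eb dominant seventh in root position.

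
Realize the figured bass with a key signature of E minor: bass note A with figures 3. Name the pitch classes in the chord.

The written figures 3 are shorthand for 5/3: the 5 is implied.
A third above A in this key is C.
A fifth above A in this key is E.
Together with the bass A, this spells A minor in root position.

A, C, E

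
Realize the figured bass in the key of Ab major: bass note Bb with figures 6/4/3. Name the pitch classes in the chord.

Bb, Db, Eb, G

A third above Bb in this key is Db.
A fourth above Bb in this key is Eb.
A sixth above Bb in this key is G.
Together with the bass Bb, this spells Eb dominant seventh in second inversion.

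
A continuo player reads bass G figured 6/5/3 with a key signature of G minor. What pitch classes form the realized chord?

A third above G in this key is Bb.
A fifth above G in this key is D.
A sixth above G in this key is Eb.
Together with the bass G, this spells Eb major seventh in first inversion.

G, Bb, D, Eb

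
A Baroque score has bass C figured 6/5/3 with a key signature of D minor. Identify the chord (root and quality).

A minor seventh

The figures 6/5/3 indicate a seventh chord in first inversion.
In first inversion the root lies a sixth above the bass: a sixth above C in D minor is A.
The chord tones are C, E, G, A, giving A minor seventh.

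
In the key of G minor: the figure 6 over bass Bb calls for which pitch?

Counting 5 letter steps above Bb lands on G; in G minor, that letter is G.

G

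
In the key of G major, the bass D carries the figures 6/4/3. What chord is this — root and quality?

The figures 6/4/3 indicate a seventh chord in second inversion.
In second inversion the root lies a fourth above the bass: a fourth above D in G major is G.
The chord tones are D, F#, G, B, giving G major seventh.

G major seventh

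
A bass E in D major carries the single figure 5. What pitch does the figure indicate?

B

Counting 4 letter steps above E lands on B; in D major, that letter is B.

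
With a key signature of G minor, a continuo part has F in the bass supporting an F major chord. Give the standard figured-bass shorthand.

no figures

F is the root of F major, so the chord is in root position.
A triad in root position is figured 5/3, conventionally abbreviated (no figures — root-position triad).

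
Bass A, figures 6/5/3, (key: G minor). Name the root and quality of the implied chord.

The figures 6/5/3 indicate a seventh chord in first inversion.
In first inversion the root lies a sixth above the bass: a sixth above A in G minor is F.
The chord tones are A, C, Eb, F, giving F dominant seventh.

F dominant seventh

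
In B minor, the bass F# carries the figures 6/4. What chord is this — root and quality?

B minor

The figures 6/4 indicate a triad in second inversion.
In second inversion the root lies a fourth above the bass: a fourth above F# in B minor is B.
The chord tones are F#, B, D, giving B minor.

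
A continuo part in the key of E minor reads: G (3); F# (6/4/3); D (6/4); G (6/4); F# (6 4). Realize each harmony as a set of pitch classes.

G, B, D | F#, A, B, D | D, G, B | G, C, E | F#, B, D

G (5/3): G, B, D.
F# (6/4/3): F#, A, B, D.
D (6/4): D, G, B.
G (6/4): G, C, E.
F# (6/4): F#, B, D.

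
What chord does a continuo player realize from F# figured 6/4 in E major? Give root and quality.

B major

The figures 6/4 indicate a triad in second inversion.
In second inversion the root lies a fourth above the bass: a fourth above F# in E major is B.
The chord tones are F#, B, D#, giving B major.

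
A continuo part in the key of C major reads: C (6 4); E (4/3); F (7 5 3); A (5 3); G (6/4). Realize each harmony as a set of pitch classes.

C (6/4): C, F, A.
E (6/4/3): E, G, A, C.
F (7/5/3): F, A, C, E.
A (5/3): A, C, E.
G (6/4): G, C, E.

C, F, A | E, G, A, C | F, A, C, E | A, C, E | G, C, E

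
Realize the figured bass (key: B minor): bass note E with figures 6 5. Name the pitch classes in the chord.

The written figures 6 5 are shorthand for 6/5/3: the 3 is implied.
A third above E in this key is G.
A fifth above E in this key is B.
A sixth above E in this key is C#.
Together with the bass E, this spells C# half-diminished seventh in first inversion.

E, G, B, C#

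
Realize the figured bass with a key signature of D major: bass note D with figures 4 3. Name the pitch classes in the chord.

D, F#, G, B

The written figures 4 3 are shorthand for 6/4/3: the 6 is implied.
A third above D in this key is F#.
A fourth above D in this key is G.
A sixth above D in this key is B.
Together with the bass D, this spells G major seventh in second inversion.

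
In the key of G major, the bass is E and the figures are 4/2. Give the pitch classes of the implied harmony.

E, F#, A, C

The written figures 4/2 are shorthand for 6/4/2: the 6 is implied.
A second above E in this key is F#.
A fourth above E in this key is A.
A sixth above E in this key is C.
Together with the bass E, this spells F# half-diminished seventh in third inversion.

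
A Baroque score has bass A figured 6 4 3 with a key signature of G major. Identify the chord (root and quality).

The figures 6 4 3 indicate a seventh chord in second inversion.
In second inversion the root lies a fourth above the bass: a fourth above A in G major is D.
The chord tones are A, C, D, F#, giving D dominant seventh.

D dominant seventh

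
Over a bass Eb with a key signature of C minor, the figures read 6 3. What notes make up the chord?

Eb, G, C

A third above Eb in this key is G.
A sixth above Eb in this key is C.
Together with the bass Eb, this spells C minor in first inversion.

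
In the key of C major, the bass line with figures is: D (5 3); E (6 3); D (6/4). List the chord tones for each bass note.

D, F, A | E, G, C | D, G, B

D (5/3): D, F, A.
E (6/3): E, G, C.
D (6/4): D, G, B.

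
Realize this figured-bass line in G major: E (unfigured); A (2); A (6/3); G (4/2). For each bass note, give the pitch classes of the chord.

E (5/3): E, G, B.
A (6/4/2): A, B, D, F#.
A (6/3): A, C, F#.
G (6/4/2): G, A, C, E.

E, G, B | A, B, D, F# | A, C, F# | G, A, C, E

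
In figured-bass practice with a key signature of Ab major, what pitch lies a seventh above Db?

Counting 6 letter steps above Db lands on C; in Ab major, that letter is C.

C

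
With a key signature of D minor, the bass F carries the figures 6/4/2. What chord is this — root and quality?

G minor seventh

The figures 6/4/2 indicate a seventh chord in third inversion.
In third inversion the root lies a second above the bass: a second above F in D minor is G.
The chord tones are F, G, Bb, D, giving G minor seventh.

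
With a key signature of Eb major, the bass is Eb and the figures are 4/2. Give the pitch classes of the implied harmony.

Eb, F, Ab, C

The written figures 4/2 are shorthand for 6/4/2: the 6 is implied.
A second above Eb in this key is F.
A fourth above Eb in this key is Ab.
A sixth above Eb in this key is C.
Together with the bass Eb, this spells F minor seventh in third inversion.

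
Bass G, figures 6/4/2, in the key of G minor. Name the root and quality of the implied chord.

A half-diminished seventh

The figures 6/4/2 indicate a seventh chord in third inversion.
In third inversion the root lies a second above the bass: a second above G in G minor is A.
The chord tones are G, A, C, Eb, giving A half-diminished seventh.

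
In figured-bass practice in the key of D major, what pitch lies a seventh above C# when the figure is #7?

B#

Counting 6 letter steps above C# lands on B; in D major, that letter is B.
The #7 figure raises it a semitone, giving B#.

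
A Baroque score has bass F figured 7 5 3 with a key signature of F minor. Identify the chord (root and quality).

F minor seventh

The figures 7 5 3 indicate a seventh chord in root position.
In root position the bass is the root, so the root is F.
The chord tones are F, Ab, C, Eb, giving F minor seventh.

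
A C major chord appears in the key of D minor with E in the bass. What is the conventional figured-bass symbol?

E is the third of C major, so the chord is in first inversion.
A triad in first inversion is figured 6/3, conventionally abbreviated 6.

6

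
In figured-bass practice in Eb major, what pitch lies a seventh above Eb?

D

Counting 6 letter steps above Eb lands on D; in Eb major, that letter is D.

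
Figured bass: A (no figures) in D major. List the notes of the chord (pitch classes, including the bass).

An unfigured bass implies 5/3.
A third above A in this key is C#.
A fifth above A in this key is E.
Together with the bass A, this spells A major in root position.

A, C#, E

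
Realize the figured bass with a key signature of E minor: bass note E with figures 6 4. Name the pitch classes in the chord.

A fourth above E in this key is A.
A sixth above E in this key is C.
Together with the bass E, this spells A minor in second inversion.

E, A, C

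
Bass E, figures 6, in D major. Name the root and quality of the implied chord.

The figures 6 indicate a triad in first inversion.
In first inversion the root lies a sixth above the bass: a sixth above E in D major is C#.
The chord tones are E, G, C#, giving C# diminished.

C# diminished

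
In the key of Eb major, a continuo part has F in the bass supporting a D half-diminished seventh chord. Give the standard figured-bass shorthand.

6/5

F is the third of D half-diminished seventh, so the chord is in first inversion.
A seventh chord in first inversion is figured 6/5/3, conventionally abbreviated 6/5.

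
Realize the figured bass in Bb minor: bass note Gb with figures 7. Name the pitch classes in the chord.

The written figures 7 are shorthand for 7/5/3: the 5/3 are implied.
A third above Gb in this key is Bb.
A fifth above Gb in this key is Db.
A seventh above Gb in this key is F.
Together with the bass Gb, this spells Gb major seventh in root position.

Gb, Bb, Db, F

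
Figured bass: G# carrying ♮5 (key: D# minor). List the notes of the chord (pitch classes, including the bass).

The written figures ♮5 are shorthand for 5/3: the 3 is implied.
A third above G# in this key is B.
A fifth above G# in this key is D#, made natural (D) by the ♮ figure.
Together with the bass G#, this spells G# diminished in root position.

G#, B, D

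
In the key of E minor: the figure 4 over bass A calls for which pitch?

Counting 3 letter steps above A lands on D; in E minor, that letter is D.

D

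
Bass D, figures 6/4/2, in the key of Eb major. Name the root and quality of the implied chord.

Eb major seventh

The figures 6/4/2 indicate a seventh chord in third inversion.
In third inversion the root lies a second above the bass: a second above D in Eb major is Eb.
The chord tones are D, Eb, G, Bb, giving Eb major seventh.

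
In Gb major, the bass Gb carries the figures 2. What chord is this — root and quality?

Ab minor seventh

The figures 2 indicate a seventh chord in third inversion.
In third inversion the root lies a second above the bass: a second above Gb in Gb major is Ab.
The chord tones are Gb, Ab, Cb, Eb, giving Ab minor seventh.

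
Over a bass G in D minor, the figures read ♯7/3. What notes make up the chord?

G, Bb, D, F#

The written figures ♯7/3 are shorthand for 7/5/3: the 5 is implied.
A third above G in this key is Bb.
A fifth above G in this key is D.
A seventh above G in this key is F, raised to F# by the sharp.
Together with the bass G, this spells G minor-major seventh in root position.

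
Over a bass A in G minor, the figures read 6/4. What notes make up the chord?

A, D, F

A fourth above A in this key is D.
A sixth above A in this key is F.
Together with the bass A, this spells D minor in second inversion.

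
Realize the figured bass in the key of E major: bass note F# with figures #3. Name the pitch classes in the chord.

F#, A#, C#

The written figures #3 are shorthand for 5/3: the 5 is implied.
A third above F# in this key is A, raised to A# by the sharp.
A fifth above F# in this key is C#.
Together with the bass F#, this spells F# major in root position.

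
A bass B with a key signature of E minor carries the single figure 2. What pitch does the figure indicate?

Counting 1 letter step above B lands on C; in E minor, that letter is C.

C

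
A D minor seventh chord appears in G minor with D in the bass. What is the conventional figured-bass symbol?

D is the root of D minor seventh, so the chord is in root position.
A seventh chord in root position is figured 7/5/3, conventionally abbreviated 7.

7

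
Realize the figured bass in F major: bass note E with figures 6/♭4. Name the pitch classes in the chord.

E, Ab, C

A fourth above E in this key is A, lowered to Ab by the flat.
A sixth above E in this key is C.
Together with the bass E, this spells Ab augmented in second inversion.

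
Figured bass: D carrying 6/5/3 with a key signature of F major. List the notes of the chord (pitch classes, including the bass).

A third above D in this key is F.
A fifth above D in this key is A.
A sixth above D in this key is Bb.
Together with the bass D, this spells Bb major seventh in first inversion.

D, F, A, Bb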